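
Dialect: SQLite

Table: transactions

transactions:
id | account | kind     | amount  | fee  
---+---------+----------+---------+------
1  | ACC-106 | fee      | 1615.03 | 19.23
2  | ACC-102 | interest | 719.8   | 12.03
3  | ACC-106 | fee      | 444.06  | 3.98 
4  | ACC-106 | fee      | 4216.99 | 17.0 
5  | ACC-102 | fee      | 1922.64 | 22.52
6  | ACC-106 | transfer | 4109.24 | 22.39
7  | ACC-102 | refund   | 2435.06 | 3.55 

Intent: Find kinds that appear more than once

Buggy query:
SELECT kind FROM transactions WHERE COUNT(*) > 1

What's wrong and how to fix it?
Bug: COUNT(*) is an aggregate and cannot be used in WHERE

Fix: Group first, then use HAVING for the count condition

Corrected query:
SELECT kind FROM transactions GROUP BY kind HAVING COUNT(*) > 1

Result:
kind
----
fee 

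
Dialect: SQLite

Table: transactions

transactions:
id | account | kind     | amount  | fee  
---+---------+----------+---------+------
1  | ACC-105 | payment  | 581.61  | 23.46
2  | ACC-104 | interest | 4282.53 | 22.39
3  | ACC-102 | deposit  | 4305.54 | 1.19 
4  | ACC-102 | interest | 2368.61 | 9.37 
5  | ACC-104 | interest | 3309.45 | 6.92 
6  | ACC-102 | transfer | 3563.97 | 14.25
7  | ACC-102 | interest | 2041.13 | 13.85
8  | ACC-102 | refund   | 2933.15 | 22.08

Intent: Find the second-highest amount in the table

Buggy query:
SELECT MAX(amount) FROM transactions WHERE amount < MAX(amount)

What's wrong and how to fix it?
Bug: The inner MAX is an aggregate inside WHERE, which is not allowed

Fix: Put the inner MAX in a scalar subquery

Corrected query:
SELECT MAX(amount) FROM transactions WHERE amount < (SELECT MAX(amount) FROM transactions)

Result:
MAX(amount)
-----------
4282.53    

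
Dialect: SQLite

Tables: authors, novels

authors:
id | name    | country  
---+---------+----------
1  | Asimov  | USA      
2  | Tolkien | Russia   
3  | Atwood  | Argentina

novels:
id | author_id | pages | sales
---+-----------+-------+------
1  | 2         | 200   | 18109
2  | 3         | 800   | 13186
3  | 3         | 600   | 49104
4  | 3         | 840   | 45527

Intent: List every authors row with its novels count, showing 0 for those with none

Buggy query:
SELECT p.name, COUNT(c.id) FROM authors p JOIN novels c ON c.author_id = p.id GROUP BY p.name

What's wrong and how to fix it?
Bug: An inner join excludes parents with zero children

Fix: Switch to LEFT JOIN to retain unmatched parent rows

Corrected query:
SELECT p.name, COUNT(c.id) FROM authors p LEFT JOIN novels c ON c.author_id = p.id GROUP BY p.name

Result:
name    | COUNT(c.id)
--------+------------
Asimov  | 0          
Atwood  | 3          
Tolkien | 1          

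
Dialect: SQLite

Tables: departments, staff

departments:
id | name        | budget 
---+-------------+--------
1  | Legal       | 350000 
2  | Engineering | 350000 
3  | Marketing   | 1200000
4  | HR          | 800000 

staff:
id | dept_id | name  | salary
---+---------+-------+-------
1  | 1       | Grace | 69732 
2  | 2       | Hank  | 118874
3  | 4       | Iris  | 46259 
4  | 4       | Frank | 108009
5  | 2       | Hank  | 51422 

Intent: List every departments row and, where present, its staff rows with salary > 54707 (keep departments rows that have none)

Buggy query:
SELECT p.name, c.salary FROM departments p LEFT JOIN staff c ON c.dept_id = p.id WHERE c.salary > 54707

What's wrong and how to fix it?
Bug: A WHERE condition on the right-hand table after LEFT JOIN drops unmatched parents

Fix: Put 'c.salary > 54707' in the JOIN's ON clause instead of WHERE

Corrected query:
SELECT p.name, c.salary FROM departments p LEFT JOIN staff c ON c.dept_id = p.id AND c.salary > 54707

Result:
name        | salary
------------+-------
Legal       | 69732 
Engineering | 118874
Marketing   | NULL  
HR          | 108009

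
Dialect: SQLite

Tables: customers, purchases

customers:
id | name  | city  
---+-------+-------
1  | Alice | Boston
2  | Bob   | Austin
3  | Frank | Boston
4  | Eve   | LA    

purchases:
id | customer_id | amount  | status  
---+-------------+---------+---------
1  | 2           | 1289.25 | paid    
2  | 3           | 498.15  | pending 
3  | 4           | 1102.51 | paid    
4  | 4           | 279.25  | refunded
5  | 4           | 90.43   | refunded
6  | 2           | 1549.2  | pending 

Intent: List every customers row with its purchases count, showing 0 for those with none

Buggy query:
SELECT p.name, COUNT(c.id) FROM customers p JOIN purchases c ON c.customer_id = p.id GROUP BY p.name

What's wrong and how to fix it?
Bug: INNER JOIN drops customers rows that have no matching purchases rows

Fix: Use LEFT JOIN so parents without children still appear (COUNT(c.id) gives 0)

Corrected query:
SELECT p.name, COUNT(c.id) FROM customers p LEFT JOIN purchases c ON c.customer_id = p.id GROUP BY p.name

Result:
name  | COUNT(c.id)
------+------------
Alice | 0          
Bob   | 2          
Eve   | 3          
Frank | 1          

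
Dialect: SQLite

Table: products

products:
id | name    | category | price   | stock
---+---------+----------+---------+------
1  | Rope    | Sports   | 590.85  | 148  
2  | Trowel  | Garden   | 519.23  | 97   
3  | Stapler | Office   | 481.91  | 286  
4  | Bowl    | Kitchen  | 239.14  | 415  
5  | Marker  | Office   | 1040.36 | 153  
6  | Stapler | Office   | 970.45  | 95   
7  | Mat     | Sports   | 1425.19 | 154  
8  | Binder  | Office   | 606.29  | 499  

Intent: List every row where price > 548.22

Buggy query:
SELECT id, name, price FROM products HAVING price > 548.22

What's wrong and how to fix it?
Bug: HAVING filters the output of aggregation, but this query has no GROUP BY and no aggregate functions, so SQLite rejects it (HAVING clause on a non-aggregate query); the condition here is per row

Fix: Use WHERE for row-level filtering

Corrected query:
SELECT id, name, price FROM products WHERE price > 548.22

Result:
id | name    | price  
---+---------+--------
1  | Rope    | 590.85 
5  | Marker  | 1040.36
6  | Stapler | 970.45 
7  | Mat     | 1425.19
8  | Binder  | 606.29 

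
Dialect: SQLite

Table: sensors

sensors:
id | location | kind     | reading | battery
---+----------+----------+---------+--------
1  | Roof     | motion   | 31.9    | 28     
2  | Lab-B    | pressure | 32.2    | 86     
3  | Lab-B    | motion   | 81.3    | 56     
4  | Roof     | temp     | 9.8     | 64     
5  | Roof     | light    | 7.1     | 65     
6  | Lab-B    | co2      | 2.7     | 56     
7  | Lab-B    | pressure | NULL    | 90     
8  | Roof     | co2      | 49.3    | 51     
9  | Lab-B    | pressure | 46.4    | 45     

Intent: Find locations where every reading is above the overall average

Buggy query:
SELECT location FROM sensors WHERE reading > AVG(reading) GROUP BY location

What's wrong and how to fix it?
Bug: AVG() is an aggregate; it can't sit directly in WHERE

Fix: Compute the overall average in a scalar subquery and compare each group's MIN against it in HAVING

Corrected query:
SELECT location FROM sensors GROUP BY location HAVING MIN(reading) > (SELECT AVG(reading) FROM sensors)

Result:
(no rows)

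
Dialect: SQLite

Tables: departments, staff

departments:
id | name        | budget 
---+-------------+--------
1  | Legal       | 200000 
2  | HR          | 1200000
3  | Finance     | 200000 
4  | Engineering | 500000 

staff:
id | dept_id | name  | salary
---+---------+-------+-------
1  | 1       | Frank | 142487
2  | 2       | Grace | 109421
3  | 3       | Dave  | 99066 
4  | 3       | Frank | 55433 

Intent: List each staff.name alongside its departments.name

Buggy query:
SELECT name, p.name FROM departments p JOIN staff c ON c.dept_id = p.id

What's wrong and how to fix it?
Bug: Both tables have a 'name' column; the unqualified reference is ambiguous

Fix: Prefix ambiguous columns with the table alias

Corrected query:
SELECT c.name, p.name FROM departments p JOIN staff c ON c.dept_id = p.id

Result:
name  | name   
------+--------
Frank | Legal  
Grace | HR     
Dave  | Finance
Frank | Finance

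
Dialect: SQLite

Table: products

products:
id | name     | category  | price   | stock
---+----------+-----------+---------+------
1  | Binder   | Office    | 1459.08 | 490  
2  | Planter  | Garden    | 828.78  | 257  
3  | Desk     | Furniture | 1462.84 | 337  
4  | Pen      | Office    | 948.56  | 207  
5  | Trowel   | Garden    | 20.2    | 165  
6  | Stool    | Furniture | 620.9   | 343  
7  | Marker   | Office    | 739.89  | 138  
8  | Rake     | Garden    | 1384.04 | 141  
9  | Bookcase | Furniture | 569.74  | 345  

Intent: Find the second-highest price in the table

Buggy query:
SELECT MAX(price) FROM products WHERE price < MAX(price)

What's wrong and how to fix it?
Bug: MAX(price) on the right of the comparison is an aggregate-in-WHERE error

Fix: Put the inner MAX in a scalar subquery

Corrected query:
SELECT MAX(price) FROM products WHERE price < (SELECT MAX(price) FROM products)

Result:
MAX(price)
----------
1459.08   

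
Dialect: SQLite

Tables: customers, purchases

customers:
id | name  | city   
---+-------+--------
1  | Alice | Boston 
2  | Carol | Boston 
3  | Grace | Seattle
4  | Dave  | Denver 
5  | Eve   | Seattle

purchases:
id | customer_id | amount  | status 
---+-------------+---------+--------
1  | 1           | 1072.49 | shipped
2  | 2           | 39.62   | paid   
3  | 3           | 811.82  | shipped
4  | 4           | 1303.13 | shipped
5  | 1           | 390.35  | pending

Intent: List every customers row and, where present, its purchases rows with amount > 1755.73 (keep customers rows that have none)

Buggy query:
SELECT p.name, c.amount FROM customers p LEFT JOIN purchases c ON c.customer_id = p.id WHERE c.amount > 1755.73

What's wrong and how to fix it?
Bug: A WHERE condition on the right-hand table after LEFT JOIN drops unmatched parents

Fix: Move the right-table condition into the ON clause so unmatched parents are kept

Corrected query:
SELECT p.name, c.amount FROM customers p LEFT JOIN purchases c ON c.customer_id = p.id AND c.amount > 1755.73

Result:
name  | amount
------+-------
Alice | NULL  
Carol | NULL  
Grace | NULL  
Dave  | NULL  
Eve   | NULL  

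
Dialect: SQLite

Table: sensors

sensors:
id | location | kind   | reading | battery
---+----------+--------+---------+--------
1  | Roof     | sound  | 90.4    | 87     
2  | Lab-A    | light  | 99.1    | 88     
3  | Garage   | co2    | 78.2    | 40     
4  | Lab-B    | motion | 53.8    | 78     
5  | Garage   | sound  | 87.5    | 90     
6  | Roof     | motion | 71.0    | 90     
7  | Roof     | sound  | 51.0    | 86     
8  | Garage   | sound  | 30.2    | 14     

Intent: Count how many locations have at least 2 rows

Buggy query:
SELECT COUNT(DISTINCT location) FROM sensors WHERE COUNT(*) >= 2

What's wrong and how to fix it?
Bug: COUNT(*) cannot appear in WHERE; the per-group count doesn't exist yet

Fix: Use a subquery that GROUPs and filters with HAVING, then count its rows

Corrected query:
SELECT COUNT(*) FROM (SELECT location FROM sensors GROUP BY location HAVING COUNT(*) >= 2)

Result:
COUNT(*)
--------
2       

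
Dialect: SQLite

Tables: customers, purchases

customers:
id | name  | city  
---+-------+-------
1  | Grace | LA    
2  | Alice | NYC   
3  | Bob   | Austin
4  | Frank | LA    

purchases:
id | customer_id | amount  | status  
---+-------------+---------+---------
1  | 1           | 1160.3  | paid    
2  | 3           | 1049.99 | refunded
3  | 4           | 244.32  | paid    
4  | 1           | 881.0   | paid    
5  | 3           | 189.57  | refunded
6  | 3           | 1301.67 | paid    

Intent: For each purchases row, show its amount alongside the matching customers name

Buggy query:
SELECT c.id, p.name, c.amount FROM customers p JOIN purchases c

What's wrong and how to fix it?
Bug: JOIN with no ON clause produces a cartesian product; every purchases row pairs with every customers row

Fix: Specify the join condition linking the foreign key to the parent id

Corrected query:
SELECT c.id, p.name, c.amount FROM customers p JOIN purchases c ON c.customer_id = p.id

Result:
id | name  | amount 
---+-------+--------
1  | Grace | 1160.3 
2  | Bob   | 1049.99
3  | Frank | 244.32 
4  | Grace | 881    
5  | Bob   | 189.57 
6  | Bob   | 1301.67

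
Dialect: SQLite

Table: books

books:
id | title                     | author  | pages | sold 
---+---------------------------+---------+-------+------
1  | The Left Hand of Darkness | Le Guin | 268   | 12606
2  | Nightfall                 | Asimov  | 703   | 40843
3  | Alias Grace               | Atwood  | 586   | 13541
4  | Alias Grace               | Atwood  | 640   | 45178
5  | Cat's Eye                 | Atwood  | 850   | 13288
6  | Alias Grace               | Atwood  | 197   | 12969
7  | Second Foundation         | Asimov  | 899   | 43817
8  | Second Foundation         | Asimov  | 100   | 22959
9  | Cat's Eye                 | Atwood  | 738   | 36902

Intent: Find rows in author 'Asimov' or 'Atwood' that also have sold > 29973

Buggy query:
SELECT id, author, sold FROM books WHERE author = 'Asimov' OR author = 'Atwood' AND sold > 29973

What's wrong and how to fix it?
Bug: Without parentheses, AND is evaluated before OR, so the sold filter only applies to the 'Atwood' branch

Fix: Group the OR with parentheses (or use IN), then AND the threshold

Corrected query:
SELECT id, author, sold FROM books WHERE (author = 'Asimov' OR author = 'Atwood') AND sold > 29973

Result:
id | author | sold 
---+--------+------
2  | Asimov | 40843
4  | Atwood | 45178
7  | Asimov | 43817
9  | Atwood | 36902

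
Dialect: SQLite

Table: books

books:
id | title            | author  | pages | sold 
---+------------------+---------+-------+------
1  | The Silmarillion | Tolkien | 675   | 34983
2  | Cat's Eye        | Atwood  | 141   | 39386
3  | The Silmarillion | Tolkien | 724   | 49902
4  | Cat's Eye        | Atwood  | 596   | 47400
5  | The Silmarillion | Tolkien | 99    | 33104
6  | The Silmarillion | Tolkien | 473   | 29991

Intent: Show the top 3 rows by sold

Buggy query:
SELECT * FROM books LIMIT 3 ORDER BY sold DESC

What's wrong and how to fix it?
Bug: LIMIT must come after ORDER BY

Fix: Sort with ORDER BY, then apply LIMIT

Corrected query:
SELECT * FROM books ORDER BY sold DESC LIMIT 3

Result:
id | title            | author  | pages | sold 
---+------------------+---------+-------+------
3  | The Silmarillion | Tolkien | 724   | 49902
4  | Cat's Eye        | Atwood  | 596   | 47400
2  | Cat's Eye        | Atwood  | 141   | 39386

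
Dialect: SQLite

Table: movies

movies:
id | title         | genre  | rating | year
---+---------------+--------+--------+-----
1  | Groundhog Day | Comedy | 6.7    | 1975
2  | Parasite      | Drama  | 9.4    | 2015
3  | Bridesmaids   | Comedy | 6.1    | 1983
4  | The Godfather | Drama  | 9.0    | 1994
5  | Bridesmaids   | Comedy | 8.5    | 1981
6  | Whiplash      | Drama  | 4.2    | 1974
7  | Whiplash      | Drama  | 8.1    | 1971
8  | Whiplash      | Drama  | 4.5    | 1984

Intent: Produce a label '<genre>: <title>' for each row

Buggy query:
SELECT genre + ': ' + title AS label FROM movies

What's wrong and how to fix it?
Bug: '+' is numeric addition; on text columns SQLite converts them to 0 instead of concatenating

Fix: Use the || operator for string concatenation

Corrected query:
SELECT genre || ': ' || title AS label FROM movies

Result:
label                
---------------------
Comedy: Groundhog Day
Drama: Parasite      
Comedy: Bridesmaids  
Drama: The Godfather 
Comedy: Bridesmaids  
Drama: Whiplash      
Drama: Whiplash      
Drama: Whiplash      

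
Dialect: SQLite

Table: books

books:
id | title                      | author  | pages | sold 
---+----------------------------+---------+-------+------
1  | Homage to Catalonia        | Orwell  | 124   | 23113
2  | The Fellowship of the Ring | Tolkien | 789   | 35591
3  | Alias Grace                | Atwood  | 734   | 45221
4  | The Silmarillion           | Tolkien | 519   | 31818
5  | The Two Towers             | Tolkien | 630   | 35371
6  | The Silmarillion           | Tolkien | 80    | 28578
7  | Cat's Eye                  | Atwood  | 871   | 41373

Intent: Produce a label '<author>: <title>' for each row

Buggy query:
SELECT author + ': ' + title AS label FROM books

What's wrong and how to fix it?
Bug: '+' is numeric addition; on text columns SQLite converts them to 0 instead of concatenating

Fix: Use the || operator for string concatenation

Corrected query:
SELECT author || ': ' || title AS label FROM books

Result:
label                              
-----------------------------------
Orwell: Homage to Catalonia        
Tolkien: The Fellowship of the Ring
Atwood: Alias Grace                
Tolkien: The Silmarillion          
Tolkien: The Two Towers            
Tolkien: The Silmarillion          
Atwood: Cat's Eye                  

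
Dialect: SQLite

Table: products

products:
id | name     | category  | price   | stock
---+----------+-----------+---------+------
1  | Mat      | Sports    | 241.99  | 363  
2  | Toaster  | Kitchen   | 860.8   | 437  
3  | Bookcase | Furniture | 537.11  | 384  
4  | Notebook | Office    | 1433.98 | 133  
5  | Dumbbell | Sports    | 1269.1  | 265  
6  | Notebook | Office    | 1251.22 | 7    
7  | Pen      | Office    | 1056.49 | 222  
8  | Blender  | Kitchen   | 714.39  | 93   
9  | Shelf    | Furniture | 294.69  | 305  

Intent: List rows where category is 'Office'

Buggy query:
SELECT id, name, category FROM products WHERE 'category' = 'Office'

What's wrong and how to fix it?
Bug: Single quotes denote string literals in SQL; the column name is being compared as a constant string

Fix: Remove the quotes around the column name (or use double quotes for an identifier)

Corrected query:
SELECT id, name, category FROM products WHERE category = 'Office'

Result:
id | name     | category
---+----------+---------
4  | Notebook | Office  
6  | Notebook | Office  
7  | Pen      | Office  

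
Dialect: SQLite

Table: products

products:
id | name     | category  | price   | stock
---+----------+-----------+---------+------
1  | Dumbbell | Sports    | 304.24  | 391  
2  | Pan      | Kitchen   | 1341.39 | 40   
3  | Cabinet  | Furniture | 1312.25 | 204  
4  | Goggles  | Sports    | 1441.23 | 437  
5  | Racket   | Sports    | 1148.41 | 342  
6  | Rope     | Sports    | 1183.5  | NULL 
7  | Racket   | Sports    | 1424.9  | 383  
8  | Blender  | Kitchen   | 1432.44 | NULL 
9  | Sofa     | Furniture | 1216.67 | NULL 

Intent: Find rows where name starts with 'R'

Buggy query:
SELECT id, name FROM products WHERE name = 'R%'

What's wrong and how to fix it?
Bug: '=' compares the literal string including the % character; pattern matching needs LIKE

Fix: Replace '=' with LIKE so 'R%' is treated as a pattern

Corrected query:
SELECT id, name FROM products WHERE name LIKE 'R%'

Result:
id | name  
---+-------
5  | Racket
6  | Rope  
7  | Racket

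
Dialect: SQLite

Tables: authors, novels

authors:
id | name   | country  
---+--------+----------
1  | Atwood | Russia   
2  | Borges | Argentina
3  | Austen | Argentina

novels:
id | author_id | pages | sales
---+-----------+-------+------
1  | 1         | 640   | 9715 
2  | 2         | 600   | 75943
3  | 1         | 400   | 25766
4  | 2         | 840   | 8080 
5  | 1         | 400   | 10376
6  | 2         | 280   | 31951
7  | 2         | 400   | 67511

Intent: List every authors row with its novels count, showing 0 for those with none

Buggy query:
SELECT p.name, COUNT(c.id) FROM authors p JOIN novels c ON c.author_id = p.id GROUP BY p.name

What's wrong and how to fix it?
Bug: An inner join excludes parents with zero children

Fix: Use LEFT JOIN so parents without children still appear (COUNT(c.id) gives 0)

Corrected query:
SELECT p.name, COUNT(c.id) FROM authors p LEFT JOIN novels c ON c.author_id = p.id GROUP BY p.name

Result:
name   | COUNT(c.id)
-------+------------
Atwood | 3          
Austen | 0          
Borges | 4          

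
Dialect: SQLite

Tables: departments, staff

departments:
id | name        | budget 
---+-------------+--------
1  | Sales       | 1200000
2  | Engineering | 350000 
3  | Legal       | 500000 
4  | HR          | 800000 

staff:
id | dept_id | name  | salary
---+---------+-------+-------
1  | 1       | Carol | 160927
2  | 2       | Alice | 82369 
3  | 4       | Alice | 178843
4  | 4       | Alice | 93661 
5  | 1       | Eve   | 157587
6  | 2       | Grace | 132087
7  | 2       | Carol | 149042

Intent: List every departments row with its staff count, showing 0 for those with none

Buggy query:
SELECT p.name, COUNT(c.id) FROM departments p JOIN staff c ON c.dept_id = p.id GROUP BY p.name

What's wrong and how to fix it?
Bug: INNER JOIN drops departments rows that have no matching staff rows

Fix: Use LEFT JOIN so parents without children still appear (COUNT(c.id) gives 0)

Corrected query:
SELECT p.name, COUNT(c.id) FROM departments p LEFT JOIN staff c ON c.dept_id = p.id GROUP BY p.name

Result:
name        | COUNT(c.id)
------------+------------
Engineering | 3          
HR          | 2          
Legal       | 0          
Sales       | 2          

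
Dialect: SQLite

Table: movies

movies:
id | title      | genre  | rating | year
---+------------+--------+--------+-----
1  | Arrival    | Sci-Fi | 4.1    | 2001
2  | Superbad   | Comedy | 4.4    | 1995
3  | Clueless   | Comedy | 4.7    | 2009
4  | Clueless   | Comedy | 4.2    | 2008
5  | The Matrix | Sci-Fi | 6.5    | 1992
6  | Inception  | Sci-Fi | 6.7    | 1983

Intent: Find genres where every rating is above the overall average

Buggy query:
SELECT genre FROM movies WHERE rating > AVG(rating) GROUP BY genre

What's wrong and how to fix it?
Bug: WHERE evaluates per row before aggregation, so AVG() is unavailable

Fix: Compute the overall average in a scalar subquery and compare each group's MIN against it in HAVING

Corrected query:
SELECT genre FROM movies GROUP BY genre HAVING MIN(rating) > (SELECT AVG(rating) FROM movies)

Result:
(no rows)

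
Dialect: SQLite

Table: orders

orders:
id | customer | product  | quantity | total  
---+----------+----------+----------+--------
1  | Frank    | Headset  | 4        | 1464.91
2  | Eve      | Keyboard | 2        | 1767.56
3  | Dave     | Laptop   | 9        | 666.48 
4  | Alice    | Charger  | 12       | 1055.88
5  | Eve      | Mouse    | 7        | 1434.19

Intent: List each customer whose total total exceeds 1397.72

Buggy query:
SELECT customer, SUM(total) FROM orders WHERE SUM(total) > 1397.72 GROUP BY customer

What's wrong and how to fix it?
Bug: SUM(total) is an aggregate, but WHERE filters rows before aggregation

Fix: Move the aggregate condition to a HAVING clause

Corrected query:
SELECT customer, SUM(total) FROM orders GROUP BY customer HAVING SUM(total) > 1397.72

Result:
customer | SUM(total)
---------+-----------
Eve      | 3201.75   
Frank    | 1464.91   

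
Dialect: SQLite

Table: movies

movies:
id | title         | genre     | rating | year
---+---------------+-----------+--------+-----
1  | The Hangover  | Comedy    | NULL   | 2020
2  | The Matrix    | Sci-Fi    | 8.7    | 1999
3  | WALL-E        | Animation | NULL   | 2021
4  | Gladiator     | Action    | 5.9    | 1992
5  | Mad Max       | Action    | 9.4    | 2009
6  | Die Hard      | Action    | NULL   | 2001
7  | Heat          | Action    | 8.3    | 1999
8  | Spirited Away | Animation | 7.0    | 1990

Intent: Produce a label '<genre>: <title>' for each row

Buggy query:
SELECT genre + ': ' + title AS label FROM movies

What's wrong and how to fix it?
Bug: SQLite uses || for string concatenation; + coerces text to numbers (yielding 0)

Fix: Replace + with || to concatenate text

Corrected query:
SELECT genre || ': ' || title AS label FROM movies

Result:
label                   
------------------------
Comedy: The Hangover    
Sci-Fi: The Matrix      
Animation: WALL-E       
Action: Gladiator       
Action: Mad Max         
Action: Die Hard        
Action: Heat            
Animation: Spirited Away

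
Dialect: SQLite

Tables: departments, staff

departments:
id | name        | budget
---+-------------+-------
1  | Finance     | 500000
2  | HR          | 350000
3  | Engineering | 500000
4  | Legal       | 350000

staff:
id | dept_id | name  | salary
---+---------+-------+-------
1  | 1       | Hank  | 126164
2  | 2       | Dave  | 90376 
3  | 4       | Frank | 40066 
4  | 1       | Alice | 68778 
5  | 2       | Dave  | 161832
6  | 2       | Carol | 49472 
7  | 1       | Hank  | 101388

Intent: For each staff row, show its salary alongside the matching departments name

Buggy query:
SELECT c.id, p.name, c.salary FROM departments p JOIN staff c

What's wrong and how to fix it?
Bug: JOIN with no ON clause produces a cartesian product; every staff row pairs with every departments row

Fix: Add ON c.dept_id = p.id to the JOIN

Corrected query:
SELECT c.id, p.name, c.salary FROM departments p JOIN staff c ON c.dept_id = p.id

Result:
id | name    | salary
---+---------+-------
1  | Finance | 126164
2  | HR      | 90376 
3  | Legal   | 40066 
4  | Finance | 68778 
5  | HR      | 161832
6  | HR      | 49472 
7  | Finance | 101388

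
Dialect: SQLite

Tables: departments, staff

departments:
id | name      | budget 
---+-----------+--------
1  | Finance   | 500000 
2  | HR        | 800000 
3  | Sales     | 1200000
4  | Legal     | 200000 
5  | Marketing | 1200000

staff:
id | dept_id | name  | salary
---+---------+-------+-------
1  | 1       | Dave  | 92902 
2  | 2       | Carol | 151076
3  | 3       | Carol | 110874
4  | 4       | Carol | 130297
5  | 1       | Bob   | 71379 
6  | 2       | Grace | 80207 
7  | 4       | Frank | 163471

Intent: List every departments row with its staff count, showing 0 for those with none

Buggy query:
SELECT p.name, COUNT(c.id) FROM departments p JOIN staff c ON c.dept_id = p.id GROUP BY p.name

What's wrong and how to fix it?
Bug: INNER JOIN drops departments rows that have no matching staff rows

Fix: Use LEFT JOIN so parents without children still appear (COUNT(c.id) gives 0)

Corrected query:
SELECT p.name, COUNT(c.id) FROM departments p LEFT JOIN staff c ON c.dept_id = p.id GROUP BY p.name

Result:
name      | COUNT(c.id)
----------+------------
Finance   | 2          
HR        | 2          
Legal     | 2          
Marketing | 0          
Sales     | 1          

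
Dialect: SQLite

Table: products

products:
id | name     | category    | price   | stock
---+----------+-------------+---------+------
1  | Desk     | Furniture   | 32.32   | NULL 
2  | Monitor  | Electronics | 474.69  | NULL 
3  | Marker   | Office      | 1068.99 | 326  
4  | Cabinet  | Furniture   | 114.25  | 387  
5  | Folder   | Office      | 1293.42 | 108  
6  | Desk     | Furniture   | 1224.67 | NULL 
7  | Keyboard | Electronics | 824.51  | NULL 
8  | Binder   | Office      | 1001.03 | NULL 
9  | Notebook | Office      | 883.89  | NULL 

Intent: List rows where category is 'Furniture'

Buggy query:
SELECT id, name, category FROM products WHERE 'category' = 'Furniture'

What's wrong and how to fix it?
Bug: Single quotes denote string literals in SQL; the column name is being compared as a constant string

Fix: Reference the column as category without single quotes

Corrected query:
SELECT id, name, category FROM products WHERE category = 'Furniture'

Result:
id | name    | category 
---+---------+----------
1  | Desk    | Furniture
4  | Cabinet | Furniture
6  | Desk    | Furniture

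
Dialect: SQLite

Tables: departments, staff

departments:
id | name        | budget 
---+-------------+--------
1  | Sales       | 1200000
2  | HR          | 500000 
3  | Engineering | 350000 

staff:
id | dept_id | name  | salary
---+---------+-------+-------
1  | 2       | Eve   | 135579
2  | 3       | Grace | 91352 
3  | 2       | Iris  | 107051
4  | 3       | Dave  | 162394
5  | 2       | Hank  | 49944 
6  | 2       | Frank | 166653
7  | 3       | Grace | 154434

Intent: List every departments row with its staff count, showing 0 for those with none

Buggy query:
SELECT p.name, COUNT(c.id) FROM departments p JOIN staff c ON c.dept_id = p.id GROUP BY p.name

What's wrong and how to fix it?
Bug: An inner join excludes parents with zero children

Fix: Switch to LEFT JOIN to retain unmatched parent rows

Corrected query:
SELECT p.name, COUNT(c.id) FROM departments p LEFT JOIN staff c ON c.dept_id = p.id GROUP BY p.name

Result:
name        | COUNT(c.id)
------------+------------
Engineering | 3          
HR          | 4          
Sales       | 0          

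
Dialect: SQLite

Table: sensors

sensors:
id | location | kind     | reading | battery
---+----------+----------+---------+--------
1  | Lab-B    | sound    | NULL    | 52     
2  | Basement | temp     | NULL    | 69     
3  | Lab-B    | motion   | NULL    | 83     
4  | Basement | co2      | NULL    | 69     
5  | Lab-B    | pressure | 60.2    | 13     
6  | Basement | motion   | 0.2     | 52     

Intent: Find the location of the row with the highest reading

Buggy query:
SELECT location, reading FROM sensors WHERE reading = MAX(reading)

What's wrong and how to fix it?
Bug: WHERE is evaluated per row; an aggregate over the whole table isn't defined there

Fix: Wrap MAX in a scalar subquery so WHERE compares against a single value

Corrected query:
SELECT location, reading FROM sensors WHERE reading = (SELECT MAX(reading) FROM sensors)

Result:
location | reading
---------+--------
Lab-B    | 60.2   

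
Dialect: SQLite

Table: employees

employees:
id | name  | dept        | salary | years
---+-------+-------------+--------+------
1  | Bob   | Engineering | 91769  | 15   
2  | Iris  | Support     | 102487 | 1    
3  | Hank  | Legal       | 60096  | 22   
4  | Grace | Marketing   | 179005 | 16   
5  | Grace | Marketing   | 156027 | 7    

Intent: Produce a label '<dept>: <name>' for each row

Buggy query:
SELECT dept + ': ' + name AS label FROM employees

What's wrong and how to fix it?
Bug: SQLite uses || for string concatenation; + coerces text to numbers (yielding 0)

Fix: Use the || operator for string concatenation

Corrected query:
SELECT dept || ': ' || name AS label FROM employees

Result:
label           
----------------
Engineering: Bob
Support: Iris   
Legal: Hank     
Marketing: Grace
Marketing: Grace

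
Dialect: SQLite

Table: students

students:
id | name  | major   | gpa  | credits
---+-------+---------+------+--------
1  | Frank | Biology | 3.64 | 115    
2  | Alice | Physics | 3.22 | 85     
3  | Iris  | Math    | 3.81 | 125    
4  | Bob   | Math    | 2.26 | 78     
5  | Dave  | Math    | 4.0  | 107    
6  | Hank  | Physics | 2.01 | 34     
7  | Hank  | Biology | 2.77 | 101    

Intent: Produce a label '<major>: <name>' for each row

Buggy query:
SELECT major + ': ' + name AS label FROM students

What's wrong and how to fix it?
Bug: SQLite uses || for string concatenation; + coerces text to numbers (yielding 0)

Fix: Use the || operator for string concatenation

Corrected query:
SELECT major || ': ' || name AS label FROM students

Result:
label         
--------------
Biology: Frank
Physics: Alice
Math: Iris    
Math: Bob     
Math: Dave    
Physics: Hank 
Biology: Hank 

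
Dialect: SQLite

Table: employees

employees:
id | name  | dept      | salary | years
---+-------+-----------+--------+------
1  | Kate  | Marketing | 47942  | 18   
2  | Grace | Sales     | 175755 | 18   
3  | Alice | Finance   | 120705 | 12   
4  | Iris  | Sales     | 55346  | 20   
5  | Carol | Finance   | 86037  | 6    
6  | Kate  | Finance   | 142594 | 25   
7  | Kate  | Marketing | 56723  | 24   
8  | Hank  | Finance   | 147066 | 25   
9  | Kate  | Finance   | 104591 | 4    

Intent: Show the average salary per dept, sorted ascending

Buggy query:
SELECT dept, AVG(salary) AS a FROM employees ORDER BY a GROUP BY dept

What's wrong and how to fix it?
Bug: GROUP BY must precede ORDER BY

Fix: Reorder: SELECT … FROM … GROUP BY … ORDER BY …

Corrected query:
SELECT dept, AVG(salary) AS a FROM employees GROUP BY dept ORDER BY a

Result:
dept      | a       
----------+---------
Marketing | 52332.5 
Sales     | 115550.5
Finance   | 120198.6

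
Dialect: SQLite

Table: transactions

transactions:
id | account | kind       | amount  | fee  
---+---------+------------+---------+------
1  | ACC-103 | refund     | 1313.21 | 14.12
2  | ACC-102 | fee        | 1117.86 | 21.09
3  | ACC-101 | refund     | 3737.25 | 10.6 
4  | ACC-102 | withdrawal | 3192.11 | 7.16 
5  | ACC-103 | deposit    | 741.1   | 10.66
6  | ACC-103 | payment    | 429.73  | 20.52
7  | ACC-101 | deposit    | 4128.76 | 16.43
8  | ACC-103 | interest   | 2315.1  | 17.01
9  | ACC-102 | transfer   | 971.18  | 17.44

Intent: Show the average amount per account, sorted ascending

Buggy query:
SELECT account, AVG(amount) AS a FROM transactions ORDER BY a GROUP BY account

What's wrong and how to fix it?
Bug: ORDER BY appears before GROUP BY; SQL clause order requires GROUP BY first

Fix: Reorder: SELECT … FROM … GROUP BY … ORDER BY …

Corrected query:
SELECT account, AVG(amount) AS a FROM transactions GROUP BY account ORDER BY a

Result:
account | a          
--------+------------
ACC-103 | 1199.785   
ACC-102 | 1760.383333
ACC-101 | 3933.005   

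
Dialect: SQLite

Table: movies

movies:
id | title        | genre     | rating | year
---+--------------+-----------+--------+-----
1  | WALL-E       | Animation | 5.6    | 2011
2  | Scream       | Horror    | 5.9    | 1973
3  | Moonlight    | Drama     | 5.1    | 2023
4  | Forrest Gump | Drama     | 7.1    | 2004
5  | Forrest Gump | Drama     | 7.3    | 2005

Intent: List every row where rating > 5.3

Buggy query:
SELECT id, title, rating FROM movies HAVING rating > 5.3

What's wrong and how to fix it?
Bug: This is a non-aggregate query (no GROUP BY, no aggregates), so in SQLite the HAVING clause is invalid here; a row-level condition belongs in WHERE

Fix: Use WHERE for row-level filtering

Corrected query:
SELECT id, title, rating FROM movies WHERE rating > 5.3

Result:
id | title        | rating
---+--------------+-------
1  | WALL-E       | 5.6   
2  | Scream       | 5.9   
4  | Forrest Gump | 7.1   
5  | Forrest Gump | 7.3   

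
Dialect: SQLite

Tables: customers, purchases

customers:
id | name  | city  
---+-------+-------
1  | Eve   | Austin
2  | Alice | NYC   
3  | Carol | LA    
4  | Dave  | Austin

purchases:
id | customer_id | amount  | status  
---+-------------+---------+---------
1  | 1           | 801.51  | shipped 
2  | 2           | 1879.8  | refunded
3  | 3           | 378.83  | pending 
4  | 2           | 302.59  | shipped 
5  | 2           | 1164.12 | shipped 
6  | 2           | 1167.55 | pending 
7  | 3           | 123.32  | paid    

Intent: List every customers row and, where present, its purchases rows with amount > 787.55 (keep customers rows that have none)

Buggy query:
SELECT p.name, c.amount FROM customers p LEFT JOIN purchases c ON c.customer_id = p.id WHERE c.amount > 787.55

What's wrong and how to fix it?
Bug: A WHERE condition on the right-hand table after LEFT JOIN drops unmatched parents

Fix: Put 'c.amount > 787.55' in the JOIN's ON clause instead of WHERE

Corrected query:
SELECT p.name, c.amount FROM customers p LEFT JOIN purchases c ON c.customer_id = p.id AND c.amount > 787.55

Result:
name  | amount 
------+--------
Eve   | 801.51 
Alice | 1164.12
Alice | 1167.55
Alice | 1879.8 
Carol | NULL   
Dave  | NULL   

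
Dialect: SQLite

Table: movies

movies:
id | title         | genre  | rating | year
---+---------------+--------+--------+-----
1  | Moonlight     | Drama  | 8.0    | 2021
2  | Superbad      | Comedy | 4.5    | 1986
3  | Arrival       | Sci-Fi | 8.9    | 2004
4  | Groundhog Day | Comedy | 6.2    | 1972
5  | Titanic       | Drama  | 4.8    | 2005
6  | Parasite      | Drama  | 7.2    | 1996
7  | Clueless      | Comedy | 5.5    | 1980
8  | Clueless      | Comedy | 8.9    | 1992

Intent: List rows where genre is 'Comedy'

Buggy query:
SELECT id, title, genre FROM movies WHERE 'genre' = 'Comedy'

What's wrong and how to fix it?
Bug: 'genre' in single quotes is a string literal, not the column; the comparison is literal-vs-literal and never true

Fix: Remove the quotes around the column name (or use double quotes for an identifier)

Corrected query:
SELECT id, title, genre FROM movies WHERE genre = 'Comedy'

Result:
id | title         | genre 
---+---------------+-------
2  | Superbad      | Comedy
4  | Groundhog Day | Comedy
7  | Clueless      | Comedy
8  | Clueless      | Comedy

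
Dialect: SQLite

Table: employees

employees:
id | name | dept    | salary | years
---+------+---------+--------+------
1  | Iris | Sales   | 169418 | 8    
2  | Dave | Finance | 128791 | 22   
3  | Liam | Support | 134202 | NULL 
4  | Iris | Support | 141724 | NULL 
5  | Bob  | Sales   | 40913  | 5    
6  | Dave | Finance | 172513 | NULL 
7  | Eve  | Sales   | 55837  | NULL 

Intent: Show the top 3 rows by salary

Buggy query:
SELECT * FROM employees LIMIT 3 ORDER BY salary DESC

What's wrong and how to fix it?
Bug: ORDER BY cannot follow LIMIT; LIMIT is the final clause

Fix: Sort with ORDER BY, then apply LIMIT

Corrected query:
SELECT * FROM employees ORDER BY salary DESC LIMIT 3

Result:
id | name | dept    | salary | years
---+------+---------+--------+------
6  | Dave | Finance | 172513 | NULL 
1  | Iris | Sales   | 169418 | 8    
4  | Iris | Support | 141724 | NULL 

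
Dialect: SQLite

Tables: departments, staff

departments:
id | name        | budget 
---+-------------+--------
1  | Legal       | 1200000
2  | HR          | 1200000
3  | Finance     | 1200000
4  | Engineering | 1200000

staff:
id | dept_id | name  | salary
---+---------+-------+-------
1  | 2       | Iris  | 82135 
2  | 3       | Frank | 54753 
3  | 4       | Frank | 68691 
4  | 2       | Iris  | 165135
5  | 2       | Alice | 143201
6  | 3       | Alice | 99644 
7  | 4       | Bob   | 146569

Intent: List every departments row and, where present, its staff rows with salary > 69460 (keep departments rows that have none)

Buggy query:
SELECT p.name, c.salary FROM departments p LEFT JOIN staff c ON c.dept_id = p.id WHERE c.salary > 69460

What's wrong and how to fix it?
Bug: Filtering c.salary in WHERE discards the NULL rows produced by LEFT JOIN, turning it into an inner join

Fix: Put 'c.salary > 69460' in the JOIN's ON clause instead of WHERE

Corrected query:
SELECT p.name, c.salary FROM departments p LEFT JOIN staff c ON c.dept_id = p.id AND c.salary > 69460

Result:
name        | salary
------------+-------
Legal       | NULL  
HR          | 82135 
HR          | 143201
HR          | 165135
Finance     | 99644 
Engineering | 146569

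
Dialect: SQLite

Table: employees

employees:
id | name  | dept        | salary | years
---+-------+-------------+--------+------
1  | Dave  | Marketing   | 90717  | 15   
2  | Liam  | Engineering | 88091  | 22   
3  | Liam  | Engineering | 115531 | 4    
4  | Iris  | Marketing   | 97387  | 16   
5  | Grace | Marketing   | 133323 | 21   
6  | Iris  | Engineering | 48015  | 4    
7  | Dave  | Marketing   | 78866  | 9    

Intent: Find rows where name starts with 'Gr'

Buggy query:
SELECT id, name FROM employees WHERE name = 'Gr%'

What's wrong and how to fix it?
Bug: Wildcards only work with LIKE; '=' treats '%' as a literal character

Fix: Replace '=' with LIKE so 'Gr%' is treated as a pattern

Corrected query:
SELECT id, name FROM employees WHERE name LIKE 'Gr%'

Result:
id | name 
---+------
5  | Grace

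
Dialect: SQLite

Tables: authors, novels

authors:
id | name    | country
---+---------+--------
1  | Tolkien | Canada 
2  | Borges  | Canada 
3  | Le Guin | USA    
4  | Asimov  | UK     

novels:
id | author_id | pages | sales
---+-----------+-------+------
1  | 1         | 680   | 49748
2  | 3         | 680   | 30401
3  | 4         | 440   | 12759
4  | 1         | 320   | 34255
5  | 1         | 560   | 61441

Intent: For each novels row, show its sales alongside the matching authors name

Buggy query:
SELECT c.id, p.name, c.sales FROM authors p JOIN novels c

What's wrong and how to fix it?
Bug: JOIN with no ON clause produces a cartesian product; every novels row pairs with every authors row

Fix: Add ON c.author_id = p.id to the JOIN

Corrected query:
SELECT c.id, p.name, c.sales FROM authors p JOIN novels c ON c.author_id = p.id

Result:
id | name    | sales
---+---------+------
1  | Tolkien | 49748
2  | Le Guin | 30401
3  | Asimov  | 12759
4  | Tolkien | 34255
5  | Tolkien | 61441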